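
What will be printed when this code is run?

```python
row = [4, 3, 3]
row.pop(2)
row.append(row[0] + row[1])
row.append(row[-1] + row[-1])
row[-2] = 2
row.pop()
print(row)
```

[4, 3, 2]

pop(2) removes 3 → [4, 3]
append row[0]+row[1] = 4+3 = 7 → [4, 3, 7]
append row[-1]+row[-1] = 7+7 = 14 → [4, 3, 7, 14]
row[-2] = 2 → [4, 3, 2, 14]
pop() removes 14 → [4, 3, 2]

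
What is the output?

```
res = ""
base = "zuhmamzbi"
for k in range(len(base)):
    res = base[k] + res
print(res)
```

k=0: prepend 'z' → 'z'
k=1: prepend 'u' → 'uz'
k=2: prepend 'h' → 'huz'
k=3: prepend 'm' → 'mhuz'
k=4: prepend 'a' → 'amhuz'
k=5: prepend 'm' → 'mamhuz'
k=6: prepend 'z' → 'zmamhuz'
k=7: prepend 'b' → 'bzmamhuz'
k=8: prepend 'i' → 'ibzmamhuz'

ibzmamhuz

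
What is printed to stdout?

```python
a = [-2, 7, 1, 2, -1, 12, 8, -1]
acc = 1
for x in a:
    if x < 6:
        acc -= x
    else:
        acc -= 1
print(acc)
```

-1

x=-2: <6, acc = 1-(-2) = 3
x=7: not <6, acc = 3-1 = 2
x=1: <6, acc = 2-1 = 1
x=2: <6, acc = 1-2 = -1
x=-1: <6, acc = (-1)-(-1) = 0
x=12: not <6, acc = 0-1 = -1
x=8: not <6, acc = (-1)-1 = -2
x=-1: <6, acc = (-2)-(-1) = -1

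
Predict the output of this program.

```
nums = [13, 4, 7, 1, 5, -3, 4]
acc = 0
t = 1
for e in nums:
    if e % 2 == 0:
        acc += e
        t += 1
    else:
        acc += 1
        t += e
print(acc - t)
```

e=13: not even, acc = 0+1 = 1; t=14
e=4: even, acc = 1+4 = 5; t=15
e=7: not even, acc = 5+1 = 6; t=22
e=1: not even, acc = 6+1 = 7; t=23
e=5: not even, acc = 7+1 = 8; t=28
e=-3: not even, acc = 8+1 = 9; t=25
e=4: even, acc = 9+4 = 13; t=26
acc-t = 13-26 = -13

-13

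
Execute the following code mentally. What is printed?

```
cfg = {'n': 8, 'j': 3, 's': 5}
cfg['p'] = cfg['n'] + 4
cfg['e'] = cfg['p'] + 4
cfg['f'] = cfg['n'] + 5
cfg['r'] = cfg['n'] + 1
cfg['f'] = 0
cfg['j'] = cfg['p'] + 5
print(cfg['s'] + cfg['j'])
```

22

cfg['p'] = cfg['n']+4 = 12 → {'n': 8, 'j': 3, 's': 5, 'p': 12}
cfg['e'] = cfg['p']+4 = 16 → {'n': 8, 'j': 3, 's': 5, 'p': 12, 'e': 16}
cfg['f'] = cfg['n']+5 = 13 → {'n': 8, 'j': 3, 's': 5, 'p': 12, 'e': 16, 'f': 13}
cfg['r'] = cfg['n']+1 = 9 → {'n': 8, 'j': 3, 's': 5, 'p': 12, 'e': 16, 'f': 13, 'r': 9}
cfg['f'] = 0 → {'n': 8, 'j': 3, 's': 5, 'p': 12, 'e': 16, 'f': 0, 'r': 9}
cfg['j'] = cfg['p']+5 = 17 → {'n': 8, 'j': 17, 's': 5, 'p': 12, 'e': 16, 'f': 0, 'r': 9}
cfg['s']+cfg['j'] = 5+17 = 22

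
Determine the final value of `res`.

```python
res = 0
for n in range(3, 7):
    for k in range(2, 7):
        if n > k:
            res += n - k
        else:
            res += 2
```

40

n=3,k=2: 3>2, res = 0+1 = 1
n=3,k=3: not 3>3, res = 1+2 = 3
n=3,k=4: not 3>4, res = 3+2 = 5
n=3,k=5: not 3>5, res = 5+2 = 7
n=3,k=6: not 3>6, res = 7+2 = 9
n=4,k=2: 4>2, res = 9+2 = 11
n=4,k=3: 4>3, res = 11+1 = 12
n=4,k=4: not 4>4, res = 12+2 = 14
n=4,k=5: not 4>5, res = 14+2 = 16
n=4,k=6: not 4>6, res = 16+2 = 18
n=5,k=2: 5>2, res = 18+3 = 21
n=5,k=3: 5>3, res = 21+2 = 23
n=5,k=4: 5>4, res = 23+1 = 24
n=5,k=5: not 5>5, res = 24+2 = 26
n=5,k=6: not 5>6, res = 26+2 = 28
n=6,k=2: 6>2, res = 28+4 = 32
n=6,k=3: 6>3, res = 32+3 = 35
n=6,k=4: 6>4, res = 35+2 = 37
n=6,k=5: 6>5, res = 37+1 = 38
n=6,k=6: not 6>6, res = 38+2 = 40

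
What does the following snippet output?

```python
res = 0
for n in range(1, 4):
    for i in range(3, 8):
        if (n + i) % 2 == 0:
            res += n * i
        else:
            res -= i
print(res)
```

45

n=1,i=3: even sum, res = 0+3 = 3
n=1,i=4: odd sum, res = 3-4 = -1
n=1,i=5: even sum, res = (-1)+5 = 4
n=1,i=6: odd sum, res = 4-6 = -2
n=1,i=7: even sum, res = (-2)+7 = 5
n=2,i=3: odd sum, res = 5-3 = 2
n=2,i=4: even sum, res = 2+8 = 10
n=2,i=5: odd sum, res = 10-5 = 5
n=2,i=6: even sum, res = 5+12 = 17
n=2,i=7: odd sum, res = 17-7 = 10
n=3,i=3: even sum, res = 10+9 = 19
n=3,i=4: odd sum, res = 19-4 = 15
n=3,i=5: even sum, res = 15+15 = 30
n=3,i=6: odd sum, res = 30-6 = 24
n=3,i=7: even sum, res = 24+21 = 45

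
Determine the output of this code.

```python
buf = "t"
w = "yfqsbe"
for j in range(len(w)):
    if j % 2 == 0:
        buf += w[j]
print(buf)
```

j=0: add 'y' → 'ty'
j=1: skip
j=2: add 'q' → 'tyq'
j=3: skip
j=4: add 'b' → 'tyqb'
j=5: skip

tyqb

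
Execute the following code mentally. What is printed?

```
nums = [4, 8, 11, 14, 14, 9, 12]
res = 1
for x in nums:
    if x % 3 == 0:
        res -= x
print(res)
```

-20

x=4: not %3==0
x=8: not %3==0
x=11: not %3==0
x=14: not %3==0
x=14: not %3==0
x=9: %3==0, res = 1-9 = -8
x=12: %3==0, res = (-8)-12 = -20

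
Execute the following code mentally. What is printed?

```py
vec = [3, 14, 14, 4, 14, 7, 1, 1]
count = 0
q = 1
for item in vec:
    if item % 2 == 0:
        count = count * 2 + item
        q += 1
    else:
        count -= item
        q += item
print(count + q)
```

item=3: not even, count = 0-3 = -3; q=4
item=14: even, count = (-3)*2+14 = 8; q=5
item=14: even, count = 8*2+14 = 30; q=6
item=4: even, count = 30*2+4 = 64; q=7
item=14: even, count = 64*2+14 = 142; q=8
item=7: not even, count = 142-7 = 135; q=15
item=1: not even, count = 135-1 = 134; q=16
item=1: not even, count = 134-1 = 133; q=17
count+q = 133+17 = 150

150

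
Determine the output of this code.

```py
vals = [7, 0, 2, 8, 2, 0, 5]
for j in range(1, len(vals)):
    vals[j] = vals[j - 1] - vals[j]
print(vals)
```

[7, 7, 5, -3, -5, -5, -10]

j=1: vals[1] = 7-0 = 7 → [7, 7, 2, 8, 2, 0, 5]
j=2: vals[2] = 7-2 = 5 → [7, 7, 5, 8, 2, 0, 5]
j=3: vals[3] = 5-8 = -3 → [7, 7, 5, -3, 2, 0, 5]
j=4: vals[4] = (-3)-2 = -5 → [7, 7, 5, -3, -5, 0, 5]
j=5: vals[5] = (-5)-0 = -5 → [7, 7, 5, -3, -5, -5, 5]
j=6: vals[6] = (-5)-5 = -10 → [7, 7, 5, -3, -5, -5, -10]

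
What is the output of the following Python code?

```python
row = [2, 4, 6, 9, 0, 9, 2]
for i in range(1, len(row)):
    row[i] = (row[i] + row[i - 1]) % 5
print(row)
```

i=1: row[1] = (4+2)%5 = 1 → [2, 1, 6, 9, 0, 9, 2]
i=2: row[2] = (6+1)%5 = 2 → [2, 1, 2, 9, 0, 9, 2]
i=3: row[3] = (9+2)%5 = 1 → [2, 1, 2, 1, 0, 9, 2]
i=4: row[4] = (0+1)%5 = 1 → [2, 1, 2, 1, 1, 9, 2]
i=5: row[5] = (9+1)%5 = 0 → [2, 1, 2, 1, 1, 0, 2]
i=6: row[6] = (2+0)%5 = 2 → [2, 1, 2, 1, 1, 0, 2]

[2, 1, 2, 1, 1, 0, 2]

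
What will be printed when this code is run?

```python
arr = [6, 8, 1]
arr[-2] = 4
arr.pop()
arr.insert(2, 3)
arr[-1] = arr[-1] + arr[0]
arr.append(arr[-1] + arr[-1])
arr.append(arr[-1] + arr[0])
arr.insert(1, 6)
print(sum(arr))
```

arr[-2] = 4 → [6, 4, 1]
pop() removes 1 → [6, 4]
insert 3 at 2 → [6, 4, 3]
arr[-1] = arr[-1]+arr[0] = 3+6 = 9 → [6, 4, 9]
append arr[-1]+arr[-1] = 9+9 = 18 → [6, 4, 9, 18]
append arr[-1]+arr[0] = 18+6 = 24 → [6, 4, 9, 18, 24]
insert 6 at 1 → [6, 6, 4, 9, 18, 24]
sum = 67

67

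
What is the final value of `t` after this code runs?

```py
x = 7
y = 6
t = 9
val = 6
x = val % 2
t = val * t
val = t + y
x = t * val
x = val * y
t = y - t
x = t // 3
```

-48

x = 6%2 = 0
t = 6*9 = 54
val = 54+6 = 60
x = 54*60 = 3240
x = 60*6 = 360
t = 6-54 = -48
x = (-48)//3 = -16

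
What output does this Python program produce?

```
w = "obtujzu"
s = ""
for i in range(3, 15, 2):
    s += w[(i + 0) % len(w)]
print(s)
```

i=3: add w[3]='u' → 'u'
i=5: add w[5]='z' → 'uz'
i=7: add w[0]='o' → 'uzo'
i=9: add w[2]='t' → 'uzot'
i=11: add w[4]='j' → 'uzotj'
i=13: add w[6]='u' → 'uzotju'

uzotju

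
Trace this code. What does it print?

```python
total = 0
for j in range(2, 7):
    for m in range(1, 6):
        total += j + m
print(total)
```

j=2,m=1: total = 0+3 = 3
j=2,m=2: total = 3+4 = 7
j=2,m=3: total = 7+5 = 12
j=2,m=4: total = 12+6 = 18
j=2,m=5: total = 18+7 = 25
j=3,m=1: total = 25+4 = 29
j=3,m=2: total = 29+5 = 34
j=3,m=3: total = 34+6 = 40
j=3,m=4: total = 40+7 = 47
j=3,m=5: total = 47+8 = 55
j=4,m=1: total = 55+5 = 60
j=4,m=2: total = 60+6 = 66
j=4,m=3: total = 66+7 = 73
j=4,m=4: total = 73+8 = 81
j=4,m=5: total = 81+9 = 90
j=5,m=1: total = 90+6 = 96
j=5,m=2: total = 96+7 = 103
j=5,m=3: total = 103+8 = 111
j=5,m=4: total = 111+9 = 120
j=5,m=5: total = 120+10 = 130
j=6,m=1: total = 130+7 = 137
j=6,m=2: total = 137+8 = 145
j=6,m=3: total = 145+9 = 154
j=6,m=4: total = 154+10 = 164
j=6,m=5: total = 164+11 = 175

175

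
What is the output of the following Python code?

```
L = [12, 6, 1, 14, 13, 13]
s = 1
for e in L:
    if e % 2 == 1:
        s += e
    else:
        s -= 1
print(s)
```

25

e=12: not odd, s = 1-1 = 0
e=6: not odd, s = 0-1 = -1
e=1: odd, s = (-1)+1 = 0
e=14: not odd, s = 0-1 = -1
e=13: odd, s = (-1)+13 = 12
e=13: odd, s = 12+13 = 25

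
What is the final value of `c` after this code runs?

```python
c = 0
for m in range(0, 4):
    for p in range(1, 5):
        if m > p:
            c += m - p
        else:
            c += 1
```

17

m=0,p=1: not 0>1, c = 0+1 = 1
m=0,p=2: not 0>2, c = 1+1 = 2
m=0,p=3: not 0>3, c = 2+1 = 3
m=0,p=4: not 0>4, c = 3+1 = 4
m=1,p=1: not 1>1, c = 4+1 = 5
m=1,p=2: not 1>2, c = 5+1 = 6
m=1,p=3: not 1>3, c = 6+1 = 7
m=1,p=4: not 1>4, c = 7+1 = 8
m=2,p=1: 2>1, c = 8+1 = 9
m=2,p=2: not 2>2, c = 9+1 = 10
m=2,p=3: not 2>3, c = 10+1 = 11
m=2,p=4: not 2>4, c = 11+1 = 12
m=3,p=1: 3>1, c = 12+2 = 14
m=3,p=2: 3>2, c = 14+1 = 15
m=3,p=3: not 3>3, c = 15+1 = 16
m=3,p=4: not 3>4, c = 16+1 = 17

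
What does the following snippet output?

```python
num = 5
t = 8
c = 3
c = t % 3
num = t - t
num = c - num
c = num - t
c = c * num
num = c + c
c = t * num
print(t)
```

8

c = 8%3 = 2
num = 8-8 = 0
num = 2-0 = 2
c = 2-8 = -6
c = (-6)*2 = -12
num = (-12)+(-12) = -24
c = 8*(-24) = -192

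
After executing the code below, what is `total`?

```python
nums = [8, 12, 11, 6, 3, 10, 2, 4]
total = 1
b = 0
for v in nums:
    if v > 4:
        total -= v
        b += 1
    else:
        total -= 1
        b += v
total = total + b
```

v=8: >4, total = 1-8 = -7; b=1
v=12: >4, total = (-7)-12 = -19; b=2
v=11: >4, total = (-19)-11 = -30; b=3
v=6: >4, total = (-30)-6 = -36; b=4
v=3: not >4, total = (-36)-1 = -37; b=7
v=10: >4, total = (-37)-10 = -47; b=8
v=2: not >4, total = (-47)-1 = -48; b=10
v=4: not >4, total = (-48)-1 = -49; b=14
total+b = (-49)+14 = -35

-35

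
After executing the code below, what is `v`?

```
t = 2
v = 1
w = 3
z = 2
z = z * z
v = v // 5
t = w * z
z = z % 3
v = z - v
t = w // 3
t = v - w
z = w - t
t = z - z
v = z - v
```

z = 2*2 = 4
v = 1//5 = 0
t = 3*4 = 12
z = 4%3 = 1
v = 1-0 = 1
t = 3//3 = 1
t = 1-3 = -2
z = 3-(-2) = 5
t = 5-5 = 0
v = 5-1 = 4

4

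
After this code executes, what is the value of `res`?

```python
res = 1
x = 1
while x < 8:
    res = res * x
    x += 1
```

5040

x=1: res = 1*1 = 1
x=2: res = 1*2 = 2
x=3: res = 2*3 = 6
x=4: res = 6*4 = 24
x=5: res = 24*5 = 120
x=6: res = 120*6 = 720
x=7: res = 720*7 = 5040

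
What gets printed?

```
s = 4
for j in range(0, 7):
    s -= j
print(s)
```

-17

j=0: s = 4-0 = 4
j=1: s = 4-1 = 3
j=2: s = 3-2 = 1
j=3: s = 1-3 = -2
j=4: s = (-2)-4 = -6
j=5: s = (-6)-5 = -11
j=6: s = (-11)-6 = -17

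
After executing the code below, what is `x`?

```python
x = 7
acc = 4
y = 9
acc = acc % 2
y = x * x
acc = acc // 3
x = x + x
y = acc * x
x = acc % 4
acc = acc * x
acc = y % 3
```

acc = 4%2 = 0
y = 7*7 = 49
acc = 0//3 = 0
x = 7+7 = 14
y = 0*14 = 0
x = 0%4 = 0
acc = 0*0 = 0
acc = 0%3 = 0

0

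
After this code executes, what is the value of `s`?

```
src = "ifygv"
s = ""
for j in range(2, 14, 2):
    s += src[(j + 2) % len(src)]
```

'vfgiyv'

j=2: add src[4]='v' → 'v'
j=4: add src[1]='f' → 'vf'
j=6: add src[3]='g' → 'vfg'
j=8: add src[0]='i' → 'vfgi'
j=10: add src[2]='y' → 'vfgiy'
j=12: add src[4]='v' → 'vfgiyv'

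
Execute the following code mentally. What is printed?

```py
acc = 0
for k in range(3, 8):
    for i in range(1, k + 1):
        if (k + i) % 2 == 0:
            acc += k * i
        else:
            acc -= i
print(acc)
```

232

k=3,i=1: even sum, acc = 0+3 = 3
k=3,i=2: odd sum, acc = 3-2 = 1
k=3,i=3: even sum, acc = 1+9 = 10
k=4,i=1: odd sum, acc = 10-1 = 9
k=4,i=2: even sum, acc = 9+8 = 17
k=4,i=3: odd sum, acc = 17-3 = 14
k=4,i=4: even sum, acc = 14+16 = 30
k=5,i=1: even sum, acc = 30+5 = 35
k=5,i=2: odd sum, acc = 35-2 = 33
k=5,i=3: even sum, acc = 33+15 = 48
k=5,i=4: odd sum, acc = 48-4 = 44
k=5,i=5: even sum, acc = 44+25 = 69
k=6,i=1: odd sum, acc = 69-1 = 68
k=6,i=2: even sum, acc = 68+12 = 80
k=6,i=3: odd sum, acc = 80-3 = 77
k=6,i=4: even sum, acc = 77+24 = 101
k=6,i=5: odd sum, acc = 101-5 = 96
k=6,i=6: even sum, acc = 96+36 = 132
k=7,i=1: even sum, acc = 132+7 = 139
k=7,i=2: odd sum, acc = 139-2 = 137
k=7,i=3: even sum, acc = 137+21 = 158
k=7,i=4: odd sum, acc = 158-4 = 154
k=7,i=5: even sum, acc = 154+35 = 189
k=7,i=6: odd sum, acc = 189-6 = 183
k=7,i=7: even sum, acc = 183+49 = 232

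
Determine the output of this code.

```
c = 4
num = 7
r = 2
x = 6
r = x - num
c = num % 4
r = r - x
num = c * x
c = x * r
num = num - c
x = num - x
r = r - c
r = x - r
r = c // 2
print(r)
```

r = 6-7 = -1
c = 7%4 = 3
r = (-1)-6 = -7
num = 3*6 = 18
c = 6*(-7) = -42
num = 18-(-42) = 60
x = 60-6 = 54
r = (-7)-(-42) = 35
r = 54-35 = 19
r = (-42)//2 = -21

-21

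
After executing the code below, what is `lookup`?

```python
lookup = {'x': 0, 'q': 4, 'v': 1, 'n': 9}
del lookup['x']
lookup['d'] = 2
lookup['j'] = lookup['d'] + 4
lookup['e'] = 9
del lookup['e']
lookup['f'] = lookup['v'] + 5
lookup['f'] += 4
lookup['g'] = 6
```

{'q': 4, 'v': 1, 'n': 9, 'd': 2, 'j': 6, 'f': 10, 'g': 6}

del 'x' → {'q': 4, 'v': 1, 'n': 9}
lookup['d'] = 2 → {'q': 4, 'v': 1, 'n': 9, 'd': 2}
lookup['j'] = lookup['d']+4 = 6 → {'q': 4, 'v': 1, 'n': 9, 'd': 2, 'j': 6}
lookup['e'] = 9 → {'q': 4, 'v': 1, 'n': 9, 'd': 2, 'j': 6, 'e': 9}
del 'e' → {'q': 4, 'v': 1, 'n': 9, 'd': 2, 'j': 6}
lookup['f'] = lookup['v']+5 = 6 → {'q': 4, 'v': 1, 'n': 9, 'd': 2, 'j': 6, 'f': 6}
lookup['f'] = 6+4 = 10 → {'q': 4, 'v': 1, 'n': 9, 'd': 2, 'j': 6, 'f': 10}
lookup['g'] = 6 → {'q': 4, 'v': 1, 'n': 9, 'd': 2, 'j': 6, 'f': 10, 'g': 6}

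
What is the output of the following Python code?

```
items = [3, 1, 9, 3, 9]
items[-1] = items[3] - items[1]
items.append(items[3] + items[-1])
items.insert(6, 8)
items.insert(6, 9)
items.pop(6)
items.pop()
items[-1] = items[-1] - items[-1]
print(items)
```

items[-1] = items[3]-items[1] = 3-1 = 2 → [3, 1, 9, 3, 2]
append items[3]+items[-1] = 3+2 = 5 → [3, 1, 9, 3, 2, 5]
insert 8 at 6 → [3, 1, 9, 3, 2, 5, 8]
insert 9 at 6 → [3, 1, 9, 3, 2, 5, 9, 8]
pop(6) removes 9 → [3, 1, 9, 3, 2, 5, 8]
pop() removes 8 → [3, 1, 9, 3, 2, 5]
items[-1] = items[-1]-items[-1] = 5-5 = 0 → [3, 1, 9, 3, 2, 0]

[3, 1, 9, 3, 2, 0]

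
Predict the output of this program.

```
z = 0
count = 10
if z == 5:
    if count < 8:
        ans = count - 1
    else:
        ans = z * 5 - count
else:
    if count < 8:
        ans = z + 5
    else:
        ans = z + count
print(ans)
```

10

z=0, count=10
z == 5 is False; count < 8 is False
→ ans = z + count = 10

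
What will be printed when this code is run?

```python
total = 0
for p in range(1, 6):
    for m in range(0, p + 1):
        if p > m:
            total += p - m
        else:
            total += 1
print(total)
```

p=1,m=0: 1>0, total = 0+1 = 1
p=1,m=1: not 1>1, total = 1+1 = 2
p=2,m=0: 2>0, total = 2+2 = 4
p=2,m=1: 2>1, total = 4+1 = 5
p=2,m=2: not 2>2, total = 5+1 = 6
p=3,m=0: 3>0, total = 6+3 = 9
p=3,m=1: 3>1, total = 9+2 = 11
p=3,m=2: 3>2, total = 11+1 = 12
p=3,m=3: not 3>3, total = 12+1 = 13
p=4,m=0: 4>0, total = 13+4 = 17
p=4,m=1: 4>1, total = 17+3 = 20
p=4,m=2: 4>2, total = 20+2 = 22
p=4,m=3: 4>3, total = 22+1 = 23
p=4,m=4: not 4>4, total = 23+1 = 24
p=5,m=0: 5>0, total = 24+5 = 29
p=5,m=1: 5>1, total = 29+4 = 33
p=5,m=2: 5>2, total = 33+3 = 36
p=5,m=3: 5>3, total = 36+2 = 38
p=5,m=4: 5>4, total = 38+1 = 39
p=5,m=5: not 5>5, total = 39+1 = 40

40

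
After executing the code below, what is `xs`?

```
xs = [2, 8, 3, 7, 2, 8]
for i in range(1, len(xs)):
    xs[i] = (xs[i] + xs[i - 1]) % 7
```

[2, 3, 6, 6, 1, 2]

i=1: xs[1] = (8+2)%7 = 3 → [2, 3, 3, 7, 2, 8]
i=2: xs[2] = (3+3)%7 = 6 → [2, 3, 6, 7, 2, 8]
i=3: xs[3] = (7+6)%7 = 6 → [2, 3, 6, 6, 2, 8]
i=4: xs[4] = (2+6)%7 = 1 → [2, 3, 6, 6, 1, 8]
i=5: xs[5] = (8+1)%7 = 2 → [2, 3, 6, 6, 1, 2]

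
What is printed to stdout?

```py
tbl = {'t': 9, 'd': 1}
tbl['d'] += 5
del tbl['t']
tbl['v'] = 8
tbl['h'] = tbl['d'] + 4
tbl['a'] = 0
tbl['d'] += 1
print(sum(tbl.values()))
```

25

tbl['d'] = 1+5 = 6 → {'t': 9, 'd': 6}
del 't' → {'d': 6}
tbl['v'] = 8 → {'d': 6, 'v': 8}
tbl['h'] = tbl['d']+4 = 10 → {'d': 6, 'v': 8, 'h': 10}
tbl['a'] = 0 → {'d': 6, 'v': 8, 'h': 10, 'a': 0}
tbl['d'] = 6+1 = 7 → {'d': 7, 'v': 8, 'h': 10, 'a': 0}
sum of values = 25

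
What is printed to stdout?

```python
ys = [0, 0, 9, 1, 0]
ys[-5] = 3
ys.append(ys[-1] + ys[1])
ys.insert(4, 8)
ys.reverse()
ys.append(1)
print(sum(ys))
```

ys[-5] = 3 → [3, 0, 9, 1, 0]
append ys[-1]+ys[1] = 0+0 = 0 → [3, 0, 9, 1, 0, 0]
insert 8 at 4 → [3, 0, 9, 1, 8, 0, 0]
reverse → [0, 0, 8, 1, 9, 0, 3]
append 1 → [0, 0, 8, 1, 9, 0, 3, 1]
sum = 22

22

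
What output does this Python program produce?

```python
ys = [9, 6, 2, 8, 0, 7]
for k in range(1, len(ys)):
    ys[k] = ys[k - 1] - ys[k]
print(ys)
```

k=1: ys[1] = 9-6 = 3 → [9, 3, 2, 8, 0, 7]
k=2: ys[2] = 3-2 = 1 → [9, 3, 1, 8, 0, 7]
k=3: ys[3] = 1-8 = -7 → [9, 3, 1, -7, 0, 7]
k=4: ys[4] = (-7)-0 = -7 → [9, 3, 1, -7, -7, 7]
k=5: ys[5] = (-7)-7 = -14 → [9, 3, 1, -7, -7, -14]

[9, 3, 1, -7, -7, -14]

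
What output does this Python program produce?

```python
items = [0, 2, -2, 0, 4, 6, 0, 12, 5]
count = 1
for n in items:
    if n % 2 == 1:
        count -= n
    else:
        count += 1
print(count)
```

n=0: not odd, count = 1+1 = 2
n=2: not odd, count = 2+1 = 3
n=-2: not odd, count = 3+1 = 4
n=0: not odd, count = 4+1 = 5
n=4: not odd, count = 5+1 = 6
n=6: not odd, count = 6+1 = 7
n=0: not odd, count = 7+1 = 8
n=12: not odd, count = 8+1 = 9
n=5: odd, count = 9-5 = 4

4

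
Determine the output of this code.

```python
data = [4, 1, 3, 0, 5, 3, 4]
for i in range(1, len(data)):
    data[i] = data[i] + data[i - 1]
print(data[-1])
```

20

i=1: data[1] = 1+4 = 5 → [4, 5, 3, 0, 5, 3, 4]
i=2: data[2] = 3+5 = 8 → [4, 5, 8, 0, 5, 3, 4]
i=3: data[3] = 0+8 = 8 → [4, 5, 8, 8, 5, 3, 4]
i=4: data[4] = 5+8 = 13 → [4, 5, 8, 8, 13, 3, 4]
i=5: data[5] = 3+13 = 16 → [4, 5, 8, 8, 13, 16, 4]
i=6: data[6] = 4+16 = 20 → [4, 5, 8, 8, 13, 16, 20]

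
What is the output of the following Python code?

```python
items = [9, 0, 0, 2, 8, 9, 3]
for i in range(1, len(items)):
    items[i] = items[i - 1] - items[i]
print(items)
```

[9, 9, 9, 7, -1, -10, -13]

i=1: items[1] = 9-0 = 9 → [9, 9, 0, 2, 8, 9, 3]
i=2: items[2] = 9-0 = 9 → [9, 9, 9, 2, 8, 9, 3]
i=3: items[3] = 9-2 = 7 → [9, 9, 9, 7, 8, 9, 3]
i=4: items[4] = 7-8 = -1 → [9, 9, 9, 7, -1, 9, 3]
i=5: items[5] = (-1)-9 = -10 → [9, 9, 9, 7, -1, -10, 3]
i=6: items[6] = (-10)-3 = -13 → [9, 9, 9, 7, -1, -10, -13]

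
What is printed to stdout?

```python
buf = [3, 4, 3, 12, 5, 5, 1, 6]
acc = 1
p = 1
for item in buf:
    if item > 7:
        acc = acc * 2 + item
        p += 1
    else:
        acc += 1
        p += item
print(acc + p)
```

item=3: not >7, acc = 1+1 = 2; p=4
item=4: not >7, acc = 2+1 = 3; p=8
item=3: not >7, acc = 3+1 = 4; p=11
item=12: >7, acc = 4*2+12 = 20; p=12
item=5: not >7, acc = 20+1 = 21; p=17
item=5: not >7, acc = 21+1 = 22; p=22
item=1: not >7, acc = 22+1 = 23; p=23
item=6: not >7, acc = 23+1 = 24; p=29
acc+p = 24+29 = 53

53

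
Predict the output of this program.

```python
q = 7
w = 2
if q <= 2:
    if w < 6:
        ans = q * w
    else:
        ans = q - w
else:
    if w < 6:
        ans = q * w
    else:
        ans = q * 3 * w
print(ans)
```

14

q=7, w=2
q <= 2 is False; w < 6 is True
→ ans = q * w = 14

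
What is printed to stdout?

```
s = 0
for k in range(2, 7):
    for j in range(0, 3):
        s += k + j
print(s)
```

k=2,j=0: s = 0+2 = 2
k=2,j=1: s = 2+3 = 5
k=2,j=2: s = 5+4 = 9
k=3,j=0: s = 9+3 = 12
k=3,j=1: s = 12+4 = 16
k=3,j=2: s = 16+5 = 21
k=4,j=0: s = 21+4 = 25
k=4,j=1: s = 25+5 = 30
k=4,j=2: s = 30+6 = 36
k=5,j=0: s = 36+5 = 41
k=5,j=1: s = 41+6 = 47
k=5,j=2: s = 47+7 = 54
k=6,j=0: s = 54+6 = 60
k=6,j=1: s = 60+7 = 67
k=6,j=2: s = 67+8 = 75

75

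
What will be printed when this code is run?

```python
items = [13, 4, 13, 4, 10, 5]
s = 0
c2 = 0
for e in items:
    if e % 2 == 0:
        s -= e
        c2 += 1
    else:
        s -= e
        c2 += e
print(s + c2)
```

e=13: not even, s = 0-13 = -13; c2=13
e=4: even, s = (-13)-4 = -17; c2=14
e=13: not even, s = (-17)-13 = -30; c2=27
e=4: even, s = (-30)-4 = -34; c2=28
e=10: even, s = (-34)-10 = -44; c2=29
e=5: not even, s = (-44)-5 = -49; c2=34
s+c2 = (-49)+34 = -15

-15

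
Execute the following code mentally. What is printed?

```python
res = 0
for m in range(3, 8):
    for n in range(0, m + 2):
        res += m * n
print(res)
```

m=3,n=0: res = 0+0 = 0
m=3,n=1: res = 0+3 = 3
m=3,n=2: res = 3+6 = 9
m=3,n=3: res = 9+9 = 18
m=3,n=4: res = 18+12 = 30
m=4,n=0: res = 30+0 = 30
m=4,n=1: res = 30+4 = 34
m=4,n=2: res = 34+8 = 42
m=4,n=3: res = 42+12 = 54
m=4,n=4: res = 54+16 = 70
m=4,n=5: res = 70+20 = 90
m=5,n=0: res = 90+0 = 90
m=5,n=1: res = 90+5 = 95
m=5,n=2: res = 95+10 = 105
m=5,n=3: res = 105+15 = 120
m=5,n=4: res = 120+20 = 140
m=5,n=5: res = 140+25 = 165
m=5,n=6: res = 165+30 = 195
m=6,n=0: res = 195+0 = 195
m=6,n=1: res = 195+6 = 201
m=6,n=2: res = 201+12 = 213
m=6,n=3: res = 213+18 = 231
m=6,n=4: res = 231+24 = 255
m=6,n=5: res = 255+30 = 285
m=6,n=6: res = 285+36 = 321
m=6,n=7: res = 321+42 = 363
m=7,n=0: res = 363+0 = 363
m=7,n=1: res = 363+7 = 370
m=7,n=2: res = 370+14 = 384
m=7,n=3: res = 384+21 = 405
m=7,n=4: res = 405+28 = 433
m=7,n=5: res = 433+35 = 468
m=7,n=6: res = 468+42 = 510
m=7,n=7: res = 510+49 = 559
m=7,n=8: res = 559+56 = 615

615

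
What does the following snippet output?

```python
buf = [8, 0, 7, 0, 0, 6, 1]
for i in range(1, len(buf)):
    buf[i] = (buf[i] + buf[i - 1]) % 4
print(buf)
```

[8, 0, 3, 3, 3, 1, 2]

i=1: buf[1] = (0+8)%4 = 0 → [8, 0, 7, 0, 0, 6, 1]
i=2: buf[2] = (7+0)%4 = 3 → [8, 0, 3, 0, 0, 6, 1]
i=3: buf[3] = (0+3)%4 = 3 → [8, 0, 3, 3, 0, 6, 1]
i=4: buf[4] = (0+3)%4 = 3 → [8, 0, 3, 3, 3, 6, 1]
i=5: buf[5] = (6+3)%4 = 1 → [8, 0, 3, 3, 3, 1, 1]
i=6: buf[6] = (1+1)%4 = 2 → [8, 0, 3, 3, 3, 1, 2]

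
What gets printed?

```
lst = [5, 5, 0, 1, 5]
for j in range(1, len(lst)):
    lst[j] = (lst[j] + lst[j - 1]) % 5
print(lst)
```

[5, 0, 0, 1, 1]

j=1: lst[1] = (5+5)%5 = 0 → [5, 0, 0, 1, 5]
j=2: lst[2] = (0+0)%5 = 0 → [5, 0, 0, 1, 5]
j=3: lst[3] = (1+0)%5 = 1 → [5, 0, 0, 1, 5]
j=4: lst[4] = (5+1)%5 = 1 → [5, 0, 0, 1, 1]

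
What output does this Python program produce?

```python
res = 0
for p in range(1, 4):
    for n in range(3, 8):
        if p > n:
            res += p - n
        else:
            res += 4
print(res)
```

p=1,n=3: not 1>3, res = 0+4 = 4
p=1,n=4: not 1>4, res = 4+4 = 8
p=1,n=5: not 1>5, res = 8+4 = 12
p=1,n=6: not 1>6, res = 12+4 = 16
p=1,n=7: not 1>7, res = 16+4 = 20
p=2,n=3: not 2>3, res = 20+4 = 24
p=2,n=4: not 2>4, res = 24+4 = 28
p=2,n=5: not 2>5, res = 28+4 = 32
p=2,n=6: not 2>6, res = 32+4 = 36
p=2,n=7: not 2>7, res = 36+4 = 40
p=3,n=3: not 3>3, res = 40+4 = 44
p=3,n=4: not 3>4, res = 44+4 = 48
p=3,n=5: not 3>5, res = 48+4 = 52
p=3,n=6: not 3>6, res = 52+4 = 56
p=3,n=7: not 3>7, res = 56+4 = 60

60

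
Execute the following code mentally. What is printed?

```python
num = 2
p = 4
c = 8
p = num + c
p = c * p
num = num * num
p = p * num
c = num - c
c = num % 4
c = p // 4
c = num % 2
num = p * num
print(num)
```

1280

p = 2+8 = 10
p = 8*10 = 80
num = 2*2 = 4
p = 80*4 = 320
c = 4-8 = -4
c = 4%4 = 0
c = 320//4 = 80
c = 4%2 = 0
num = 320*4 = 1280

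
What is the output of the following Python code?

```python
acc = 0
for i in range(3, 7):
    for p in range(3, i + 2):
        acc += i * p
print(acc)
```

309

i=3,p=3: acc = 0+9 = 9
i=3,p=4: acc = 9+12 = 21
i=4,p=3: acc = 21+12 = 33
i=4,p=4: acc = 33+16 = 49
i=4,p=5: acc = 49+20 = 69
i=5,p=3: acc = 69+15 = 84
i=5,p=4: acc = 84+20 = 104
i=5,p=5: acc = 104+25 = 129
i=5,p=6: acc = 129+30 = 159
i=6,p=3: acc = 159+18 = 177
i=6,p=4: acc = 177+24 = 201
i=6,p=5: acc = 201+30 = 231
i=6,p=6: acc = 231+36 = 267
i=6,p=7: acc = 267+42 = 309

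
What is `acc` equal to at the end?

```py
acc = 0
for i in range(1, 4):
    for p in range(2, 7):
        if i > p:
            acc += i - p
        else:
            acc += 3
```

43

i=1,p=2: not 1>2, acc = 0+3 = 3
i=1,p=3: not 1>3, acc = 3+3 = 6
i=1,p=4: not 1>4, acc = 6+3 = 9
i=1,p=5: not 1>5, acc = 9+3 = 12
i=1,p=6: not 1>6, acc = 12+3 = 15
i=2,p=2: not 2>2, acc = 15+3 = 18
i=2,p=3: not 2>3, acc = 18+3 = 21
i=2,p=4: not 2>4, acc = 21+3 = 24
i=2,p=5: not 2>5, acc = 24+3 = 27
i=2,p=6: not 2>6, acc = 27+3 = 30
i=3,p=2: 3>2, acc = 30+1 = 31
i=3,p=3: not 3>3, acc = 31+3 = 34
i=3,p=4: not 3>4, acc = 34+3 = 37
i=3,p=5: not 3>5, acc = 37+3 = 40
i=3,p=6: not 3>6, acc = 40+3 = 43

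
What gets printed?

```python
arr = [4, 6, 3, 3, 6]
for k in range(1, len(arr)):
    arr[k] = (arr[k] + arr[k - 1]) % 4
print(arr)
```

k=1: arr[1] = (6+4)%4 = 2 → [4, 2, 3, 3, 6]
k=2: arr[2] = (3+2)%4 = 1 → [4, 2, 1, 3, 6]
k=3: arr[3] = (3+1)%4 = 0 → [4, 2, 1, 0, 6]
k=4: arr[4] = (6+0)%4 = 2 → [4, 2, 1, 0, 2]

[4, 2, 1, 0, 2]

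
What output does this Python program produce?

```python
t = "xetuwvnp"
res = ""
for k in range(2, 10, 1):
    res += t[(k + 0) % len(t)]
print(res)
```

tuwvnpxe

k=2: add t[2]='t' → 't'
k=3: add t[3]='u' → 'tu'
k=4: add t[4]='w' → 'tuw'
k=5: add t[5]='v' → 'tuwv'
k=6: add t[6]='n' → 'tuwvn'
k=7: add t[7]='p' → 'tuwvnp'
k=8: add t[0]='x' → 'tuwvnpx'
k=9: add t[1]='e' → 'tuwvnpxe'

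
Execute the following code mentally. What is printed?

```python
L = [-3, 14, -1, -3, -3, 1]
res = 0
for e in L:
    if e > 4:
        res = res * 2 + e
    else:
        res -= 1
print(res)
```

e=-3: not >4, res = 0-1 = -1
e=14: >4, res = (-1)*2+14 = 12
e=-1: not >4, res = 12-1 = 11
e=-3: not >4, res = 11-1 = 10
e=-3: not >4, res = 10-1 = 9
e=1: not >4, res = 9-1 = 8

8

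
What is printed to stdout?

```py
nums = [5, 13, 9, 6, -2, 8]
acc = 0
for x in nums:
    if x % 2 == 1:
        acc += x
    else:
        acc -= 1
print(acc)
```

x=5: odd, acc = 0+5 = 5
x=13: odd, acc = 5+13 = 18
x=9: odd, acc = 18+9 = 27
x=6: not odd, acc = 27-1 = 26
x=-2: not odd, acc = 26-1 = 25
x=8: not odd, acc = 25-1 = 24

24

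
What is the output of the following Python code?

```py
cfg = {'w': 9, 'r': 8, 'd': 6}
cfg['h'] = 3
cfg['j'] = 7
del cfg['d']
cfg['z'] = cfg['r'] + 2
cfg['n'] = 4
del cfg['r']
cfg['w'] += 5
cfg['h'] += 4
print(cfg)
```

cfg['h'] = 3 → {'w': 9, 'r': 8, 'd': 6, 'h': 3}
cfg['j'] = 7 → {'w': 9, 'r': 8, 'd': 6, 'h': 3, 'j': 7}
del 'd' → {'w': 9, 'r': 8, 'h': 3, 'j': 7}
cfg['z'] = cfg['r']+2 = 10 → {'w': 9, 'r': 8, 'h': 3, 'j': 7, 'z': 10}
cfg['n'] = 4 → {'w': 9, 'r': 8, 'h': 3, 'j': 7, 'z': 10, 'n': 4}
del 'r' → {'w': 9, 'h': 3, 'j': 7, 'z': 10, 'n': 4}
cfg['w'] = 9+5 = 14 → {'w': 14, 'h': 3, 'j': 7, 'z': 10, 'n': 4}
cfg['h'] = 3+4 = 7 → {'w': 14, 'h': 7, 'j': 7, 'z': 10, 'n': 4}

{'w': 14, 'h': 7, 'j': 7, 'z': 10, 'n': 4}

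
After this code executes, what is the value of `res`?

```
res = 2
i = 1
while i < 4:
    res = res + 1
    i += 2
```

4

i=1: res = 2+1 = 3
i=3: res = 3+1 = 4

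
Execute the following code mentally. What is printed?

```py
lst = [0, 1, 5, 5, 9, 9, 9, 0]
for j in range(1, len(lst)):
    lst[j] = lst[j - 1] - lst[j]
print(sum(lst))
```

-143

j=1: lst[1] = 0-1 = -1 → [0, -1, 5, 5, 9, 9, 9, 0]
j=2: lst[2] = (-1)-5 = -6 → [0, -1, -6, 5, 9, 9, 9, 0]
j=3: lst[3] = (-6)-5 = -11 → [0, -1, -6, -11, 9, 9, 9, 0]
j=4: lst[4] = (-11)-9 = -20 → [0, -1, -6, -11, -20, 9, 9, 0]
j=5: lst[5] = (-20)-9 = -29 → [0, -1, -6, -11, -20, -29, 9, 0]
j=6: lst[6] = (-29)-9 = -38 → [0, -1, -6, -11, -20, -29, -38, 0]
j=7: lst[7] = (-38)-0 = -38 → [0, -1, -6, -11, -20, -29, -38, -38]
sum = -143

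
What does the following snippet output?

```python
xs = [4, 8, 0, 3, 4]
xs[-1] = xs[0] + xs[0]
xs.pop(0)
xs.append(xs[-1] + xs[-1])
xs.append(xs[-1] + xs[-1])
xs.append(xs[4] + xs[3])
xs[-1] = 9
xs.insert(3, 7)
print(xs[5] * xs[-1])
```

xs[-1] = xs[0]+xs[0] = 4+4 = 8 → [4, 8, 0, 3, 8]
pop(0) removes 4 → [8, 0, 3, 8]
append xs[-1]+xs[-1] = 8+8 = 16 → [8, 0, 3, 8, 16]
append xs[-1]+xs[-1] = 16+16 = 32 → [8, 0, 3, 8, 16, 32]
append xs[4]+xs[3] = 16+8 = 24 → [8, 0, 3, 8, 16, 32, 24]
xs[-1] = 9 → [8, 0, 3, 8, 16, 32, 9]
insert 7 at 3 → [8, 0, 3, 7, 8, 16, 32, 9]
xs[5]*xs[-1] = 16*9 = 144

144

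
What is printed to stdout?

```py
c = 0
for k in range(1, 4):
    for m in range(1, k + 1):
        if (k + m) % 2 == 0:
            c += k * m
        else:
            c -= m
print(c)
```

k=1,m=1: even sum, c = 0+1 = 1
k=2,m=1: odd sum, c = 1-1 = 0
k=2,m=2: even sum, c = 0+4 = 4
k=3,m=1: even sum, c = 4+3 = 7
k=3,m=2: odd sum, c = 7-2 = 5
k=3,m=3: even sum, c = 5+9 = 14

14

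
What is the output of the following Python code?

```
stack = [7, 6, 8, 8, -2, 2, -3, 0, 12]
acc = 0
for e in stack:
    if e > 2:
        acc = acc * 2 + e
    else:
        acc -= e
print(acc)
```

226

e=7: >2, acc = 0*2+7 = 7
e=6: >2, acc = 7*2+6 = 20
e=8: >2, acc = 20*2+8 = 48
e=8: >2, acc = 48*2+8 = 104
e=-2: not >2, acc = 104-(-2) = 106
e=2: not >2, acc = 106-2 = 104
e=-3: not >2, acc = 104-(-3) = 107
e=0: not >2, acc = 107-0 = 107
e=12: >2, acc = 107*2+12 = 226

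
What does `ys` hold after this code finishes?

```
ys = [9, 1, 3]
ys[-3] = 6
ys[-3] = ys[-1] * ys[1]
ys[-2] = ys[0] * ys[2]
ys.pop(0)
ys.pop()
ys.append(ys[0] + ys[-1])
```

ys[-3] = 6 → [6, 1, 3]
ys[-3] = ys[-1]*ys[1] = 3*1 = 3 → [3, 1, 3]
ys[-2] = ys[0]*ys[2] = 3*3 = 9 → [3, 9, 3]
pop(0) removes 3 → [9, 3]
pop() removes 3 → [9]
append ys[0]+ys[-1] = 9+9 = 18 → [9, 18]

[9, 18]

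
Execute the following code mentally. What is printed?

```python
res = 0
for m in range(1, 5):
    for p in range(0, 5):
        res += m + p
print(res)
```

90

m=1,p=0: res = 0+1 = 1
m=1,p=1: res = 1+2 = 3
m=1,p=2: res = 3+3 = 6
m=1,p=3: res = 6+4 = 10
m=1,p=4: res = 10+5 = 15
m=2,p=0: res = 15+2 = 17
m=2,p=1: res = 17+3 = 20
m=2,p=2: res = 20+4 = 24
m=2,p=3: res = 24+5 = 29
m=2,p=4: res = 29+6 = 35
m=3,p=0: res = 35+3 = 38
m=3,p=1: res = 38+4 = 42
m=3,p=2: res = 42+5 = 47
m=3,p=3: res = 47+6 = 53
m=3,p=4: res = 53+7 = 60
m=4,p=0: res = 60+4 = 64
m=4,p=1: res = 64+5 = 69
m=4,p=2: res = 69+6 = 75
m=4,p=3: res = 75+7 = 82
m=4,p=4: res = 82+8 = 90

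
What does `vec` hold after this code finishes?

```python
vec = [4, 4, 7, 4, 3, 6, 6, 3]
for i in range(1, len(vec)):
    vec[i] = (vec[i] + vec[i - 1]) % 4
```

[4, 0, 3, 3, 2, 0, 2, 1]

i=1: vec[1] = (4+4)%4 = 0 → [4, 0, 7, 4, 3, 6, 6, 3]
i=2: vec[2] = (7+0)%4 = 3 → [4, 0, 3, 4, 3, 6, 6, 3]
i=3: vec[3] = (4+3)%4 = 3 → [4, 0, 3, 3, 3, 6, 6, 3]
i=4: vec[4] = (3+3)%4 = 2 → [4, 0, 3, 3, 2, 6, 6, 3]
i=5: vec[5] = (6+2)%4 = 0 → [4, 0, 3, 3, 2, 0, 6, 3]
i=6: vec[6] = (6+0)%4 = 2 → [4, 0, 3, 3, 2, 0, 2, 3]
i=7: vec[7] = (3+2)%4 = 1 → [4, 0, 3, 3, 2, 0, 2, 1]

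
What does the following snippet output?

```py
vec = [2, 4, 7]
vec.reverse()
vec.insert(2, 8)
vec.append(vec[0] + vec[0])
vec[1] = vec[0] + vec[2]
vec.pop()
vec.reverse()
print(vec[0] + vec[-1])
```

reverse → [7, 4, 2]
insert 8 at 2 → [7, 4, 8, 2]
append vec[0]+vec[0] = 7+7 = 14 → [7, 4, 8, 2, 14]
vec[1] = vec[0]+vec[2] = 7+8 = 15 → [7, 15, 8, 2, 14]
pop() removes 14 → [7, 15, 8, 2]
reverse → [2, 8, 15, 7]
vec[0]+vec[-1] = 2+7 = 9

9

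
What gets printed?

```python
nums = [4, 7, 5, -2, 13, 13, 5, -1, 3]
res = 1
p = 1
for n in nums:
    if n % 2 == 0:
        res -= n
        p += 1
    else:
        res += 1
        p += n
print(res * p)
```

n=4: even, res = 1-4 = -3; p=2
n=7: not even, res = (-3)+1 = -2; p=9
n=5: not even, res = (-2)+1 = -1; p=14
n=-2: even, res = (-1)-(-2) = 1; p=15
n=13: not even, res = 1+1 = 2; p=28
n=13: not even, res = 2+1 = 3; p=41
n=5: not even, res = 3+1 = 4; p=46
n=-1: not even, res = 4+1 = 5; p=45
n=3: not even, res = 5+1 = 6; p=48
res*p = 6*48 = 288

288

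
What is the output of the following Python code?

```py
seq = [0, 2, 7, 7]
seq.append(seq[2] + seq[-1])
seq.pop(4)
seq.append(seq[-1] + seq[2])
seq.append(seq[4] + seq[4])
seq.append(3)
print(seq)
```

[0, 2, 7, 7, 14, 28, 3]

append seq[2]+seq[-1] = 7+7 = 14 → [0, 2, 7, 7, 14]
pop(4) removes 14 → [0, 2, 7, 7]
append seq[-1]+seq[2] = 7+7 = 14 → [0, 2, 7, 7, 14]
append seq[4]+seq[4] = 14+14 = 28 → [0, 2, 7, 7, 14, 28]
append 3 → [0, 2, 7, 7, 14, 28, 3]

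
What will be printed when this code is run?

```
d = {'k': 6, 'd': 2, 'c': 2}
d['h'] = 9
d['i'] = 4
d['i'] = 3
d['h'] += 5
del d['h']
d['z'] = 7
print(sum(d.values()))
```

20

d['h'] = 9 → {'k': 6, 'd': 2, 'c': 2, 'h': 9}
d['i'] = 4 → {'k': 6, 'd': 2, 'c': 2, 'h': 9, 'i': 4}
d['i'] = 3 → {'k': 6, 'd': 2, 'c': 2, 'h': 9, 'i': 3}
d['h'] = 9+5 = 14 → {'k': 6, 'd': 2, 'c': 2, 'h': 14, 'i': 3}
del 'h' → {'k': 6, 'd': 2, 'c': 2, 'i': 3}
d['z'] = 7 → {'k': 6, 'd': 2, 'c': 2, 'i': 3, 'z': 7}
sum of values = 20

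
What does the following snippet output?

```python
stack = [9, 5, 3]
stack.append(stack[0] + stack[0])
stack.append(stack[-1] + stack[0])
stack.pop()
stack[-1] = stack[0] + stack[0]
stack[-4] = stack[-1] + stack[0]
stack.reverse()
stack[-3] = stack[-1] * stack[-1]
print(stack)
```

[18, 729, 5, 27]

append stack[0]+stack[0] = 9+9 = 18 → [9, 5, 3, 18]
append stack[-1]+stack[0] = 18+9 = 27 → [9, 5, 3, 18, 27]
pop() removes 27 → [9, 5, 3, 18]
stack[-1] = stack[0]+stack[0] = 9+9 = 18 → [9, 5, 3, 18]
stack[-4] = stack[-1]+stack[0] = 18+9 = 27 → [27, 5, 3, 18]
reverse → [18, 3, 5, 27]
stack[-3] = stack[-1]*stack[-1] = 27*27 = 729 → [18, 729, 5, 27]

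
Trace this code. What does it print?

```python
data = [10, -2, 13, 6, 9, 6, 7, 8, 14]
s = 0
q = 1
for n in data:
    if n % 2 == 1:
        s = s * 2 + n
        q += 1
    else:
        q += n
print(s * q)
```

n=10: not odd; q=11
n=-2: not odd; q=9
n=13: odd, s = 0*2+13 = 13; q=10
n=6: not odd; q=16
n=9: odd, s = 13*2+9 = 35; q=17
n=6: not odd; q=23
n=7: odd, s = 35*2+7 = 77; q=24
n=8: not odd; q=32
n=14: not odd; q=46
s*q = 77*46 = 3542

3542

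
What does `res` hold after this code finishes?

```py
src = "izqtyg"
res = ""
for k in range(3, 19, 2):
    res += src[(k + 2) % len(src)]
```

k=3: add src[5]='g' → 'g'
k=5: add src[1]='z' → 'gz'
k=7: add src[3]='t' → 'gzt'
k=9: add src[5]='g' → 'gztg'
k=11: add src[1]='z' → 'gztgz'
k=13: add src[3]='t' → 'gztgzt'
k=15: add src[5]='g' → 'gztgztg'
k=17: add src[1]='z' → 'gztgztgz'

'gztgztgz'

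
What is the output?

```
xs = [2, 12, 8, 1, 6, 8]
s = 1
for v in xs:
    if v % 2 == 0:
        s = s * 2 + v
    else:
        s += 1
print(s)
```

v=2: even, s = 1*2+2 = 4
v=12: even, s = 4*2+12 = 20
v=8: even, s = 20*2+8 = 48
v=1: not even, s = 48+1 = 49
v=6: even, s = 49*2+6 = 104
v=8: even, s = 104*2+8 = 216

216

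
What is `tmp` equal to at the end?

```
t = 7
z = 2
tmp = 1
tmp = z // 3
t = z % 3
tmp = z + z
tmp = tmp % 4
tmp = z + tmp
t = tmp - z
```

2

tmp = 2//3 = 0
t = 2%3 = 2
tmp = 2+2 = 4
tmp = 4%4 = 0
tmp = 2+0 = 2
t = 2-2 = 0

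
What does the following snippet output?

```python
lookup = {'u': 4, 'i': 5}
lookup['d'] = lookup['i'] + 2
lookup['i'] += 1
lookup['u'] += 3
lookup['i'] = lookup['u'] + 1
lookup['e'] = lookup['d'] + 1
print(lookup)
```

lookup['d'] = lookup['i']+2 = 7 → {'u': 4, 'i': 5, 'd': 7}
lookup['i'] = 5+1 = 6 → {'u': 4, 'i': 6, 'd': 7}
lookup['u'] = 4+3 = 7 → {'u': 7, 'i': 6, 'd': 7}
lookup['i'] = lookup['u']+1 = 8 → {'u': 7, 'i': 8, 'd': 7}
lookup['e'] = lookup['d']+1 = 8 → {'u': 7, 'i': 8, 'd': 7, 'e': 8}

{'u': 7, 'i': 8, 'd': 7, 'e': 8}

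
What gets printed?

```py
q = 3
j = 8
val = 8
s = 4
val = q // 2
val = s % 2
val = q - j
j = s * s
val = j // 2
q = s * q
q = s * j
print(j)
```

val = 3//2 = 1
val = 4%2 = 0
val = 3-8 = -5
j = 4*4 = 16
val = 16//2 = 8
q = 4*3 = 12
q = 4*16 = 64

16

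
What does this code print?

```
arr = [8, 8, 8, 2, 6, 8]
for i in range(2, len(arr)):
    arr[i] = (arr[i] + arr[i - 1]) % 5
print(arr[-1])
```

2

i=2: arr[2] = (8+8)%5 = 1 → [8, 8, 1, 2, 6, 8]
i=3: arr[3] = (2+1)%5 = 3 → [8, 8, 1, 3, 6, 8]
i=4: arr[4] = (6+3)%5 = 4 → [8, 8, 1, 3, 4, 8]
i=5: arr[5] = (8+4)%5 = 2 → [8, 8, 1, 3, 4, 2]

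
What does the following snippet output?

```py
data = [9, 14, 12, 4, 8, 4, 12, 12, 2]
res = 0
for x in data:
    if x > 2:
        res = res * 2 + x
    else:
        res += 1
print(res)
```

2613

x=9: >2, res = 0*2+9 = 9
x=14: >2, res = 9*2+14 = 32
x=12: >2, res = 32*2+12 = 76
x=4: >2, res = 76*2+4 = 156
x=8: >2, res = 156*2+8 = 320
x=4: >2, res = 320*2+4 = 644
x=12: >2, res = 644*2+12 = 1300
x=12: >2, res = 1300*2+12 = 2612
x=2: not >2, res = 2612+1 = 2613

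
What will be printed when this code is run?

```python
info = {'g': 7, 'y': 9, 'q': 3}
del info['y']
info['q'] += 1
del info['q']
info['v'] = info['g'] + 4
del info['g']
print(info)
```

{'v': 11}

del 'y' → {'g': 7, 'q': 3}
info['q'] = 3+1 = 4 → {'g': 7, 'q': 4}
del 'q' → {'g': 7}
info['v'] = info['g']+4 = 11 → {'g': 7, 'v': 11}
del 'g' → {'v': 11}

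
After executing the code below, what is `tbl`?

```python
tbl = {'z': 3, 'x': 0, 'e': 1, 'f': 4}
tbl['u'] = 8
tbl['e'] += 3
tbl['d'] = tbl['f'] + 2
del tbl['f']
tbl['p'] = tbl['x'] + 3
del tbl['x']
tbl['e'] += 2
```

tbl['u'] = 8 → {'z': 3, 'x': 0, 'e': 1, 'f': 4, 'u': 8}
tbl['e'] = 1+3 = 4 → {'z': 3, 'x': 0, 'e': 4, 'f': 4, 'u': 8}
tbl['d'] = tbl['f']+2 = 6 → {'z': 3, 'x': 0, 'e': 4, 'f': 4, 'u': 8, 'd': 6}
del 'f' → {'z': 3, 'x': 0, 'e': 4, 'u': 8, 'd': 6}
tbl['p'] = tbl['x']+3 = 3 → {'z': 3, 'x': 0, 'e': 4, 'u': 8, 'd': 6, 'p': 3}
del 'x' → {'z': 3, 'e': 4, 'u': 8, 'd': 6, 'p': 3}
tbl['e'] = 4+2 = 6 → {'z': 3, 'e': 6, 'u': 8, 'd': 6, 'p': 3}

{'z': 3, 'e': 6, 'u': 8, 'd': 6, 'p': 3}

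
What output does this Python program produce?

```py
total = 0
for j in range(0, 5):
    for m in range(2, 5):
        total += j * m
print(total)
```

90

j=0,m=2: total = 0+0 = 0
j=0,m=3: total = 0+0 = 0
j=0,m=4: total = 0+0 = 0
j=1,m=2: total = 0+2 = 2
j=1,m=3: total = 2+3 = 5
j=1,m=4: total = 5+4 = 9
j=2,m=2: total = 9+4 = 13
j=2,m=3: total = 13+6 = 19
j=2,m=4: total = 19+8 = 27
j=3,m=2: total = 27+6 = 33
j=3,m=3: total = 33+9 = 42
j=3,m=4: total = 42+12 = 54
j=4,m=2: total = 54+8 = 62
j=4,m=3: total = 62+12 = 74
j=4,m=4: total = 74+16 = 90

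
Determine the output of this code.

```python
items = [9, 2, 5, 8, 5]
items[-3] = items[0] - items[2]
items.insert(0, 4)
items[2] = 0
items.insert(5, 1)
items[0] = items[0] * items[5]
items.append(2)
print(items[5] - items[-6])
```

items[-3] = items[0]-items[2] = 9-5 = 4 → [9, 2, 4, 8, 5]
insert 4 at 0 → [4, 9, 2, 4, 8, 5]
items[2] = 0 → [4, 9, 0, 4, 8, 5]
insert 1 at 5 → [4, 9, 0, 4, 8, 1, 5]
items[0] = items[0]*items[5] = 4*1 = 4 → [4, 9, 0, 4, 8, 1, 5]
append 2 → [4, 9, 0, 4, 8, 1, 5, 2]
items[5]-items[-6] = 1-0 = 1

1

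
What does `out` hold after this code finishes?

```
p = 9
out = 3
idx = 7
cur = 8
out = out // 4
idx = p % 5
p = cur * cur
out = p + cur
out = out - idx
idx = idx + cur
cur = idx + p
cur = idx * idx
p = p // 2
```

out = 3//4 = 0
idx = 9%5 = 4
p = 8*8 = 64
out = 64+8 = 72
out = 72-4 = 68
idx = 4+8 = 12
cur = 12+64 = 76
cur = 12*12 = 144
p = 64//2 = 32

68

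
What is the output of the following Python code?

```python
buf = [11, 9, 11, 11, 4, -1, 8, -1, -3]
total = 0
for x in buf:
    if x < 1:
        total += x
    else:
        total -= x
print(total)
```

x=11: not <1, total = 0-11 = -11
x=9: not <1, total = (-11)-9 = -20
x=11: not <1, total = (-20)-11 = -31
x=11: not <1, total = (-31)-11 = -42
x=4: not <1, total = (-42)-4 = -46
x=-1: <1, total = (-46)+(-1) = -47
x=8: not <1, total = (-47)-8 = -55
x=-1: <1, total = (-55)+(-1) = -56
x=-3: <1, total = (-56)+(-3) = -59

-59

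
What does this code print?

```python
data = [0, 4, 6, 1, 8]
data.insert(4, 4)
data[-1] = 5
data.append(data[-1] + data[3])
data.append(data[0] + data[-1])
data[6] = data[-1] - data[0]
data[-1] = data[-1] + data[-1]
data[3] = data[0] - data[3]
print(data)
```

insert 4 at 4 → [0, 4, 6, 1, 4, 8]
data[-1] = 5 → [0, 4, 6, 1, 4, 5]
append data[-1]+data[3] = 5+1 = 6 → [0, 4, 6, 1, 4, 5, 6]
append data[0]+data[-1] = 0+6 = 6 → [0, 4, 6, 1, 4, 5, 6, 6]
data[6] = data[-1]-data[0] = 6-0 = 6 → [0, 4, 6, 1, 4, 5, 6, 6]
data[-1] = data[-1]+data[-1] = 6+6 = 12 → [0, 4, 6, 1, 4, 5, 6, 12]
data[3] = data[0]-data[3] = 0-1 = -1 → [0, 4, 6, -1, 4, 5, 6, 12]

[0, 4, 6, -1, 4, 5, 6, 12]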